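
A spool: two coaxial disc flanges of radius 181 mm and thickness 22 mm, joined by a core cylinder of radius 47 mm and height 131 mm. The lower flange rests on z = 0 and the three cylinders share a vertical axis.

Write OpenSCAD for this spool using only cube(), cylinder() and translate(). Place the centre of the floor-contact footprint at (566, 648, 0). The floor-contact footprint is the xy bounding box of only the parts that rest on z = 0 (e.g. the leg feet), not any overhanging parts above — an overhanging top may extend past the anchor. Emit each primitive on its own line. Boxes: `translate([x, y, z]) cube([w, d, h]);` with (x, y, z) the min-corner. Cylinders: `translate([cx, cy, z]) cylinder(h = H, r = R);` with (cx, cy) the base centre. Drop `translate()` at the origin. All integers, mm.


translate([566, 648, 0]) cylinder(h = 22, r = 181);
translate([566, 648, 22]) cylinder(h = 131, r = 47);
translate([566, 648, 153]) cylinder(h = 22, r = 181);


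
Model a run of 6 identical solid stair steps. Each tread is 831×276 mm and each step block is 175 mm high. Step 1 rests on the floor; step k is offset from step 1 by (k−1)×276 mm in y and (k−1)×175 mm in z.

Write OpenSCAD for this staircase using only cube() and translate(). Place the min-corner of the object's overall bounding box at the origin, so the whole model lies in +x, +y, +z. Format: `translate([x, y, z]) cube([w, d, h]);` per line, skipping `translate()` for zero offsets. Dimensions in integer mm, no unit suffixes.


cube([831, 276, 175]);
translate([0, 276, 175]) cube([831, 276, 175]);
translate([0, 552, 350]) cube([831, 276, 175]);
translate([0, 828, 525]) cube([831, 276, 175]);
translate([0, 1104, 700]) cube([831, 276, 175]);
translate([0, 1380, 875]) cube([831, 276, 175]);


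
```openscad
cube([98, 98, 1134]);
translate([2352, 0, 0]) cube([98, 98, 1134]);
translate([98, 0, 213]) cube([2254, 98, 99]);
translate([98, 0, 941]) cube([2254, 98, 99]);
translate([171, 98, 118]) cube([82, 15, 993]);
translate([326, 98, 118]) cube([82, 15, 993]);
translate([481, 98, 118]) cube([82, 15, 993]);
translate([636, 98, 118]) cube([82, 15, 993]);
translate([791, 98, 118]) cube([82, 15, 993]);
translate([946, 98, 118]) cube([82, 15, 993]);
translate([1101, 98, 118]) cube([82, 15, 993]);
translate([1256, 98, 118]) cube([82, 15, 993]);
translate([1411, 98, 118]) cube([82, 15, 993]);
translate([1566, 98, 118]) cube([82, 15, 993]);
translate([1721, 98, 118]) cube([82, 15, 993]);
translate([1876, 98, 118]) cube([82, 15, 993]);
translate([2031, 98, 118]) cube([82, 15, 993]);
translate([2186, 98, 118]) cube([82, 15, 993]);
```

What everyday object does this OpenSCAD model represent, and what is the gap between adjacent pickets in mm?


A fence section. The picket gap is 73 mm.

Two posts, two rails, 14 pickets — a fence section. Span 2254 mm holds 14 pickets of 82 mm with 15 equal gaps: ⌊(2254 − 14·82) / 15⌋ = 73 mm.


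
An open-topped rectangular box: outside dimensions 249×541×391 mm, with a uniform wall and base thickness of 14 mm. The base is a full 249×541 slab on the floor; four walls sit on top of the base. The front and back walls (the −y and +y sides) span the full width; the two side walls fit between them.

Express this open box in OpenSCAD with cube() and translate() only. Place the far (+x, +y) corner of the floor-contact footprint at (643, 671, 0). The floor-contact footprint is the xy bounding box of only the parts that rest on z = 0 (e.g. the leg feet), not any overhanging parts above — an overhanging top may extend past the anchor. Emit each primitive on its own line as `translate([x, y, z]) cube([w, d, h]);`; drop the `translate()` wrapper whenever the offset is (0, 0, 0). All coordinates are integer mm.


translate([394, 130, 0]) cube([249, 541, 14]);
translate([394, 130, 14]) cube([249, 14, 377]);
translate([394, 657, 14]) cube([249, 14, 377]);
translate([394, 144, 14]) cube([14, 513, 377]);
translate([629, 144, 14]) cube([14, 513, 377]);


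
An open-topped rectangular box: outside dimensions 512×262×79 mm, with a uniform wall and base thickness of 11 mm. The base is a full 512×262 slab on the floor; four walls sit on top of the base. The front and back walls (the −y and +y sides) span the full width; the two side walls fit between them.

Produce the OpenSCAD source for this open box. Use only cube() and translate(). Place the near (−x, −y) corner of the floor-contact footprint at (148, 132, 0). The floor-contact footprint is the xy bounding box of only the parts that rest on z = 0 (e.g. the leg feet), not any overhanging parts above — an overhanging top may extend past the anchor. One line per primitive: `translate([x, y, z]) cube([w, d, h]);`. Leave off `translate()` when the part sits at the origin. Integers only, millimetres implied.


translate([148, 132, 0]) cube([512, 262, 11]);
translate([148, 132, 11]) cube([512, 11, 68]);
translate([148, 383, 11]) cube([512, 11, 68]);
translate([148, 143, 11]) cube([11, 240, 68]);
translate([649, 143, 11]) cube([11, 240, 68]);


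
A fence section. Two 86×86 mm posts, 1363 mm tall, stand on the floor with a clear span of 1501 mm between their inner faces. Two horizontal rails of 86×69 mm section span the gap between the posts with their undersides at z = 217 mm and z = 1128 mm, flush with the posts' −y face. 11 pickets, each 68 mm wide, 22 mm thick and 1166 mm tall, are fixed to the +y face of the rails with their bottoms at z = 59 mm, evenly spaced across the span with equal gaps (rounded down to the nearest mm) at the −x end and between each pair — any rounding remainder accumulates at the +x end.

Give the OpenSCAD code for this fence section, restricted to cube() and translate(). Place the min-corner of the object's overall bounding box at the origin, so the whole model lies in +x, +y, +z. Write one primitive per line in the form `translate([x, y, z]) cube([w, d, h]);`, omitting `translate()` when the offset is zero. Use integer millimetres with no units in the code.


cube([86, 86, 1363]);
translate([1587, 0, 0]) cube([86, 86, 1363]);
translate([86, 0, 217]) cube([1501, 86, 69]);
translate([86, 0, 1128]) cube([1501, 86, 69]);
translate([148, 86, 59]) cube([68, 22, 1166]);
translate([278, 86, 59]) cube([68, 22, 1166]);
translate([408, 86, 59]) cube([68, 22, 1166]);
translate([538, 86, 59]) cube([68, 22, 1166]);
translate([668, 86, 59]) cube([68, 22, 1166]);
translate([798, 86, 59]) cube([68, 22, 1166]);
translate([928, 86, 59]) cube([68, 22, 1166]);
translate([1058, 86, 59]) cube([68, 22, 1166]);
translate([1188, 86, 59]) cube([68, 22, 1166]);
translate([1318, 86, 59]) cube([68, 22, 1166]);
translate([1448, 86, 59]) cube([68, 22, 1166]);


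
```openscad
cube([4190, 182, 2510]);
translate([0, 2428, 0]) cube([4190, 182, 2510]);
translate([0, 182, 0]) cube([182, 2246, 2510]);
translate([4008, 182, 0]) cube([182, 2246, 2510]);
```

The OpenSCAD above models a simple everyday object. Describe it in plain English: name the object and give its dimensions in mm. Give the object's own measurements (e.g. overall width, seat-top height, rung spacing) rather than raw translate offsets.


The wall frame of a small rectangular building: four walls, each 2510 mm tall and 182 mm thick, enclosing a footprint 4190 mm (x) by 2610 mm (y) outside-to-outside, with no floor or roof. The front and back walls (the −y and +y sides) span the full width; the two side walls fit between them.


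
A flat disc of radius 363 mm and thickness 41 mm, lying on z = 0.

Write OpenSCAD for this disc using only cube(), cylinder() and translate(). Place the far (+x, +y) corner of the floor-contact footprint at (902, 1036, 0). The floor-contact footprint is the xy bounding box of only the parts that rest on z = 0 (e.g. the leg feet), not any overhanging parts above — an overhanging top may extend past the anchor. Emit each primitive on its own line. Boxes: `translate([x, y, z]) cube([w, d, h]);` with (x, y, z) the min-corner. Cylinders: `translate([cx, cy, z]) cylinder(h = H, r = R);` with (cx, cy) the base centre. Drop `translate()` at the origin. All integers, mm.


translate([539, 673, 0]) cylinder(h = 41, r = 363);


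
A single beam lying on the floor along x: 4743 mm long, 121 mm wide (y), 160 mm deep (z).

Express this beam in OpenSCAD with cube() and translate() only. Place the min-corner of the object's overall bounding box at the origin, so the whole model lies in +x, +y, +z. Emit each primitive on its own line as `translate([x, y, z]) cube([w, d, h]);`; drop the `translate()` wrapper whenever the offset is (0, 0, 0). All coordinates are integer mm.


cube([4743, 121, 160]);


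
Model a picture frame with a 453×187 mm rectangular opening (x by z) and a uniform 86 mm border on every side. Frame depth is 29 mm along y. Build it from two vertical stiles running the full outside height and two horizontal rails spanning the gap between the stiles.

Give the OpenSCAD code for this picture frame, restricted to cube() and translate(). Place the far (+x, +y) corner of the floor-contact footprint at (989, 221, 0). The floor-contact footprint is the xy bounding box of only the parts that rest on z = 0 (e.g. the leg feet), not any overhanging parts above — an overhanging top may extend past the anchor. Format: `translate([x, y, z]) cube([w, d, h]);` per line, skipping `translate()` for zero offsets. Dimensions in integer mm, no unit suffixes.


translate([364, 192, 0]) cube([86, 29, 359]);
translate([903, 192, 0]) cube([86, 29, 359]);
translate([450, 192, 0]) cube([453, 29, 86]);
translate([450, 192, 273]) cube([453, 29, 86]);


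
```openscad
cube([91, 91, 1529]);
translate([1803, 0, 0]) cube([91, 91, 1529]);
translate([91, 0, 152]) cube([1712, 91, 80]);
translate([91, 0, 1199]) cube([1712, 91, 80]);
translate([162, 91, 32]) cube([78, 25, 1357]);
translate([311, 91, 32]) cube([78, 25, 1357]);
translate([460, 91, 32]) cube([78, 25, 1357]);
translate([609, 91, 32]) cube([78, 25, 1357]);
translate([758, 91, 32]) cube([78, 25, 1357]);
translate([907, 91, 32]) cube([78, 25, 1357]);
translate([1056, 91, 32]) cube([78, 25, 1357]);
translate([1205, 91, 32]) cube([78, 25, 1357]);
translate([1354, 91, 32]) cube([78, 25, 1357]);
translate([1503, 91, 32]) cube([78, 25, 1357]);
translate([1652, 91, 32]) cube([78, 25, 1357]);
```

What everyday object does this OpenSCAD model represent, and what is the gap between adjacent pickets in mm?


A fence section. The picket gap is 71 mm.

Two posts, two rails, 11 pickets — a fence section. Span 1712 mm holds 11 pickets of 78 mm with 12 equal gaps: ⌊(1712 − 11·78) / 12⌋ = 71 mm.


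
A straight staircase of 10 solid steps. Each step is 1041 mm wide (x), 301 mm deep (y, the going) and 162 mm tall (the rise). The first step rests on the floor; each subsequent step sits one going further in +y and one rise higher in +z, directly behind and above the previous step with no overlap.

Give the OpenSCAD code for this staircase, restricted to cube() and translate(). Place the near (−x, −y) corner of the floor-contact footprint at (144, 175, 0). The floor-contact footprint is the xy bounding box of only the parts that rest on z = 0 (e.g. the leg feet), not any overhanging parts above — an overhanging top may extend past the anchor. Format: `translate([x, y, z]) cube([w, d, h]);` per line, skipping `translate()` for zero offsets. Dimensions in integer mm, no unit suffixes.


translate([144, 175, 0]) cube([1041, 301, 162]);
translate([144, 476, 162]) cube([1041, 301, 162]);
translate([144, 777, 324]) cube([1041, 301, 162]);
translate([144, 1078, 486]) cube([1041, 301, 162]);
translate([144, 1379, 648]) cube([1041, 301, 162]);
translate([144, 1680, 810]) cube([1041, 301, 162]);
translate([144, 1981, 972]) cube([1041, 301, 162]);
translate([144, 2282, 1134]) cube([1041, 301, 162]);
translate([144, 2583, 1296]) cube([1041, 301, 162]);
translate([144, 2884, 1458]) cube([1041, 301, 162]);


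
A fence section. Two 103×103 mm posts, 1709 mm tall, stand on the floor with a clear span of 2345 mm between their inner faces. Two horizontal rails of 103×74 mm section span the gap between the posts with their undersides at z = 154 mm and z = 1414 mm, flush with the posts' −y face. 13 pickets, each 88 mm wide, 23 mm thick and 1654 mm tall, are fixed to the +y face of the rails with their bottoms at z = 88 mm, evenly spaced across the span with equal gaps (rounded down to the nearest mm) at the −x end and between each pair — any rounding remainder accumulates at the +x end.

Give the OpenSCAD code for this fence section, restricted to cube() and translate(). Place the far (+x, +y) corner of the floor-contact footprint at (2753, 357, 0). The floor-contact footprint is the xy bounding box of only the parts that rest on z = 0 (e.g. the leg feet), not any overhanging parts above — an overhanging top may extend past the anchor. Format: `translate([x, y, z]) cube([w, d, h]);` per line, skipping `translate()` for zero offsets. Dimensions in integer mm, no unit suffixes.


translate([202, 254, 0]) cube([103, 103, 1709]);
translate([2650, 254, 0]) cube([103, 103, 1709]);
translate([305, 254, 154]) cube([2345, 103, 74]);
translate([305, 254, 1414]) cube([2345, 103, 74]);
translate([390, 357, 88]) cube([88, 23, 1654]);
translate([563, 357, 88]) cube([88, 23, 1654]);
translate([736, 357, 88]) cube([88, 23, 1654]);
translate([909, 357, 88]) cube([88, 23, 1654]);
translate([1082, 357, 88]) cube([88, 23, 1654]);
translate([1255, 357, 88]) cube([88, 23, 1654]);
translate([1428, 357, 88]) cube([88, 23, 1654]);
translate([1601, 357, 88]) cube([88, 23, 1654]);
translate([1774, 357, 88]) cube([88, 23, 1654]);
translate([1947, 357, 88]) cube([88, 23, 1654]);
translate([2120, 357, 88]) cube([88, 23, 1654]);
translate([2293, 357, 88]) cube([88, 23, 1654]);
translate([2466, 357, 88]) cube([88, 23, 1654]);


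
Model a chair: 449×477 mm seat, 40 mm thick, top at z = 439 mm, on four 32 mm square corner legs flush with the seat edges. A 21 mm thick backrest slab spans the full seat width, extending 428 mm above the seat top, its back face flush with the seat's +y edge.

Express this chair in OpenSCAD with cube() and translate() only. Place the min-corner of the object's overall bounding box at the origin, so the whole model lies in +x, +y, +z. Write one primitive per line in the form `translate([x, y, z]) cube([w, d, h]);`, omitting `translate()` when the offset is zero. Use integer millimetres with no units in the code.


translate([0, 0, 399]) cube([449, 477, 40]);
cube([32, 32, 399]);
translate([417, 0, 0]) cube([32, 32, 399]);
translate([0, 445, 0]) cube([32, 32, 399]);
translate([417, 445, 0]) cube([32, 32, 399]);
translate([0, 456, 439]) cube([449, 21, 428]);


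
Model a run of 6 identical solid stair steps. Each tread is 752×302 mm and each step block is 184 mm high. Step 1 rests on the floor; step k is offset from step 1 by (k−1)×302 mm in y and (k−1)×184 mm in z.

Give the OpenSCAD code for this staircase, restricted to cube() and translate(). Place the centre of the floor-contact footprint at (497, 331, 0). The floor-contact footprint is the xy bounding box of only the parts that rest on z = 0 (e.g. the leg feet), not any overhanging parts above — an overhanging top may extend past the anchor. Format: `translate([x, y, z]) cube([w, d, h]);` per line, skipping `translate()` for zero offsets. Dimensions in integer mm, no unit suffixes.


translate([121, 180, 0]) cube([752, 302, 184]);
translate([121, 482, 184]) cube([752, 302, 184]);
translate([121, 784, 368]) cube([752, 302, 184]);
translate([121, 1086, 552]) cube([752, 302, 184]);
translate([121, 1388, 736]) cube([752, 302, 184]);
translate([121, 1690, 920]) cube([752, 302, 184]);


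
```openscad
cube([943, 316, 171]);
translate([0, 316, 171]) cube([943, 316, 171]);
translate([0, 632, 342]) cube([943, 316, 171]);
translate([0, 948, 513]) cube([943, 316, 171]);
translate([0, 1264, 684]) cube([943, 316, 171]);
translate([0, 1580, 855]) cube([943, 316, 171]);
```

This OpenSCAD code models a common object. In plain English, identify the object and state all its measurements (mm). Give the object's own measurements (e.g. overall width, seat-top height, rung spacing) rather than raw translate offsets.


A straight staircase of 6 solid steps. Each step is 943 mm wide (x), 316 mm deep (y, the going) and 171 mm tall (the rise). The first step rests on the floor; each subsequent step sits one going further in +y and one rise higher in +z, directly behind and above the previous step with no overlap.


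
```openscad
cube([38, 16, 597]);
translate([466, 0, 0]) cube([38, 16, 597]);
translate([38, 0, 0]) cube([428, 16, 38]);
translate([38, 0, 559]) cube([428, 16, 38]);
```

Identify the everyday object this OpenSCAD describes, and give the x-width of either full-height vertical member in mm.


A picture frame. The border width is 38 mm.

Four thin pieces enclosing a rectangular opening — a picture frame. The two full-height stiles are 597 mm tall; the top rail sits at z = 559 and is 38 mm tall, so the border above the opening is 597 − 559 = 38 mm, matching the stile x-width.


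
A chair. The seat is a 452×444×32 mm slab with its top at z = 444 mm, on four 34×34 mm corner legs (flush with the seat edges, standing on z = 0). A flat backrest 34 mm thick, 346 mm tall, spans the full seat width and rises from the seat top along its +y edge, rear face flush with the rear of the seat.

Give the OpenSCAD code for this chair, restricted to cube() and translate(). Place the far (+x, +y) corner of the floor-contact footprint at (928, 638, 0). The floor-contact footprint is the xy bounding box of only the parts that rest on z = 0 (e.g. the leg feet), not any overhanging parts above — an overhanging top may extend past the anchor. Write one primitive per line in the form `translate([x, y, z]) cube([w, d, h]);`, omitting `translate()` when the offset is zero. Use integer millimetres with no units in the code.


// leg_h = 444 - 32 = 412
translate([476, 194, 412]) cube([452, 444, 32]);
translate([476, 194, 0]) cube([34, 34, 412]);
translate([894, 194, 0]) cube([34, 34, 412]);
translate([476, 604, 0]) cube([34, 34, 412]);
translate([894, 604, 0]) cube([34, 34, 412]);
translate([476, 604, 444]) cube([452, 34, 346]);


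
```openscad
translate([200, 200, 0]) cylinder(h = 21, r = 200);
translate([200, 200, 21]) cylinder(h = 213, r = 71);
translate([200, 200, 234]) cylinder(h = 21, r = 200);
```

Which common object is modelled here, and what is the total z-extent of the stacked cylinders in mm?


A spool. The overall height is 255 mm.

Three coaxial cylinders, large–small–large — a spool. Two 21 mm flanges and a 213 mm core give 21 + 213 + 21 = 255 mm.


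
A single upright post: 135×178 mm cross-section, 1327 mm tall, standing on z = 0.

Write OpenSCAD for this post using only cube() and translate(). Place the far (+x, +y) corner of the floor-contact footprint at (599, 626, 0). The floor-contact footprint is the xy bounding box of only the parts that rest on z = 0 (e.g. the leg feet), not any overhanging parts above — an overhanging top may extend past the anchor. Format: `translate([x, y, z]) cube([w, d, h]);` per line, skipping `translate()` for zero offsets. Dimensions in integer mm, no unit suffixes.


translate([464, 448, 0]) cube([135, 178, 1327]);


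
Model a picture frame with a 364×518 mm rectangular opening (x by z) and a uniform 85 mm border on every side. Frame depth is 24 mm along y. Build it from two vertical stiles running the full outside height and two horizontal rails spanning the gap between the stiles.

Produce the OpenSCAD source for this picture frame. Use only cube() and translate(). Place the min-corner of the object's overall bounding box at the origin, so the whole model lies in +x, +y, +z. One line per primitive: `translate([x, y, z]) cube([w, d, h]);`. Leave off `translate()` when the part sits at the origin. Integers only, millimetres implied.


cube([85, 24, 688]);
translate([449, 0, 0]) cube([85, 24, 688]);
translate([85, 0, 0]) cube([364, 24, 85]);
translate([85, 0, 603]) cube([364, 24, 85]);


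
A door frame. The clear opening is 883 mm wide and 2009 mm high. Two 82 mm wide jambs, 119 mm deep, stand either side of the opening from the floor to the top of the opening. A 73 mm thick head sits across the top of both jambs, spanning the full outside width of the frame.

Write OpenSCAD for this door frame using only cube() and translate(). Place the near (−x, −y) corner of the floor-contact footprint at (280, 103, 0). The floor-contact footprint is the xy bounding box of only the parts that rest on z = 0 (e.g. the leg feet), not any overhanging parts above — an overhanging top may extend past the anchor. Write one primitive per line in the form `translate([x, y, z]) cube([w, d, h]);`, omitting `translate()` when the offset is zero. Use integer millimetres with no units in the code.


translate([280, 103, 0]) cube([82, 119, 2009]);
translate([1245, 103, 0]) cube([82, 119, 2009]);
translate([280, 103, 2009]) cube([1047, 119, 73]);


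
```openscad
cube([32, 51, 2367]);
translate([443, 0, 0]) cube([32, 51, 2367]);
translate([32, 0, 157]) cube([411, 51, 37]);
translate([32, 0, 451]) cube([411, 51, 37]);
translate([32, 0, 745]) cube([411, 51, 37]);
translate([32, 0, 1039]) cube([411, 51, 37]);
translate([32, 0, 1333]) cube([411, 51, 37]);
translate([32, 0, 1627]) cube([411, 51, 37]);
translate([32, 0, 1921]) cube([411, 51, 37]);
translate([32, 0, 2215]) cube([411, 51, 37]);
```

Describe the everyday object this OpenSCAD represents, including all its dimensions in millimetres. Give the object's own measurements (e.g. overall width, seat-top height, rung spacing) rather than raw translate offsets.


A straight ladder. Two 32×51 mm vertical rails, 2367 mm tall, stand 475 mm apart (outside-to-outside) with their front faces coplanar on the −y side. 8 rungs, each 51 mm deep and 37 mm tall, span between the inner faces of the rails, front faces flush with the rails. The lowest rung's underside is at z = 157 mm and rungs are spaced 294 mm apart (underside to underside).


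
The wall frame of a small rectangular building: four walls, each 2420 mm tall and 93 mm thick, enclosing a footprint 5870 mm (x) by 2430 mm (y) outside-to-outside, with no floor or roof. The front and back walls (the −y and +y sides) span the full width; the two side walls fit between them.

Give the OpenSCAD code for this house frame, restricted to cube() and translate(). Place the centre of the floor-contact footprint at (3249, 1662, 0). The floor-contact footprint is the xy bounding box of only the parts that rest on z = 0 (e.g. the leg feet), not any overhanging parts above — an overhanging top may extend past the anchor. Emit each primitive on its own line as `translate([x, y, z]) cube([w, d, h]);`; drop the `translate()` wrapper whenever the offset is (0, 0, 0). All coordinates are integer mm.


translate([314, 447, 0]) cube([5870, 93, 2420]);
translate([314, 2784, 0]) cube([5870, 93, 2420]);
translate([314, 540, 0]) cube([93, 2244, 2420]);
translate([6091, 540, 0]) cube([93, 2244, 2420]);


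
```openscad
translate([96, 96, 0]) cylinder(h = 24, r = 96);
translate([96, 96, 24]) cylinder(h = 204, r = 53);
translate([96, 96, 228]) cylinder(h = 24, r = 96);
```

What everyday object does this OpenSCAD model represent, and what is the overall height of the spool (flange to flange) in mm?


A spool. The overall height is 252 mm.

Three coaxial cylinders, large–small–large — a spool. Two 24 mm flanges and a 204 mm core give 24 + 204 + 24 = 252 mm.


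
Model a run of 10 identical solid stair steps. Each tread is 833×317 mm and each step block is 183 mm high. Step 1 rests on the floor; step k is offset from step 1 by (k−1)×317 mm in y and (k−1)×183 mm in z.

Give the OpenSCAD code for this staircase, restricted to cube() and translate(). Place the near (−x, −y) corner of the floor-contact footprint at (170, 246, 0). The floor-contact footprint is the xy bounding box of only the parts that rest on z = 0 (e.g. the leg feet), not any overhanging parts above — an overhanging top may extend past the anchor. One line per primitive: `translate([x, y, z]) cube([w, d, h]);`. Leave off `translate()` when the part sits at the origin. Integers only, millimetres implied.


translate([170, 246, 0]) cube([833, 317, 183]);
translate([170, 563, 183]) cube([833, 317, 183]);
translate([170, 880, 366]) cube([833, 317, 183]);
translate([170, 1197, 549]) cube([833, 317, 183]);
translate([170, 1514, 732]) cube([833, 317, 183]);
translate([170, 1831, 915]) cube([833, 317, 183]);
translate([170, 2148, 1098]) cube([833, 317, 183]);
translate([170, 2465, 1281]) cube([833, 317, 183]);
translate([170, 2782, 1464]) cube([833, 317, 183]);
translate([170, 3099, 1647]) cube([833, 317, 183]);


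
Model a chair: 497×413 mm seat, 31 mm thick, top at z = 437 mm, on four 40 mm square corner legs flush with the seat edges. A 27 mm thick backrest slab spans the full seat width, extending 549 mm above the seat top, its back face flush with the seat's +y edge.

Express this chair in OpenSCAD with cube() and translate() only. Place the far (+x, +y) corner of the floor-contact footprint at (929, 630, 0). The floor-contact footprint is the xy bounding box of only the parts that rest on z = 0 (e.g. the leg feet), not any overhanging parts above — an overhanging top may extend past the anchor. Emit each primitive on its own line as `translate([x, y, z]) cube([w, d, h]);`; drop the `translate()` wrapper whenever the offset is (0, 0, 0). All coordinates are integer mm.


// leg_h = 437 - 31 = 406
translate([432, 217, 406]) cube([497, 413, 31]);
translate([432, 217, 0]) cube([40, 40, 406]);
translate([889, 217, 0]) cube([40, 40, 406]);
translate([432, 590, 0]) cube([40, 40, 406]);
translate([889, 590, 0]) cube([40, 40, 406]);
translate([432, 603, 437]) cube([497, 27, 549]);


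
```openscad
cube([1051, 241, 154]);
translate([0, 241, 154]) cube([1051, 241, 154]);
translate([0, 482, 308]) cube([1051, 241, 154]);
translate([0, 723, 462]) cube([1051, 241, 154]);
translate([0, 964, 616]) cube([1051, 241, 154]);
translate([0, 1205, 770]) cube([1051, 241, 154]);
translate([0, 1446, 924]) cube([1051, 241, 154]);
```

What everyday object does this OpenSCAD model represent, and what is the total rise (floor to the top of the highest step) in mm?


A staircase. The total rise is 1078 mm.

7 identical blocks, each offset up and back from the previous — a staircase. Each step is 154 mm tall and there are 7 of them, so the total rise is 7 × 154 = 1078 mm.


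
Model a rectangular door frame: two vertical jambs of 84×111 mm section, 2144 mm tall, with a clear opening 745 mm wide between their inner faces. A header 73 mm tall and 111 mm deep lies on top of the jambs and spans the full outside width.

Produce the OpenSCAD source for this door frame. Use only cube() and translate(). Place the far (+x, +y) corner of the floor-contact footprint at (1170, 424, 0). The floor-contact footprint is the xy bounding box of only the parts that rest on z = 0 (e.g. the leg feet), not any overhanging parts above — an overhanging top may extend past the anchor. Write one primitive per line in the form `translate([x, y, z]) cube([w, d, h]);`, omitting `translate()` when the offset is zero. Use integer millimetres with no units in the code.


translate([257, 313, 0]) cube([84, 111, 2144]);
translate([1086, 313, 0]) cube([84, 111, 2144]);
translate([257, 313, 2144]) cube([913, 111, 73]);


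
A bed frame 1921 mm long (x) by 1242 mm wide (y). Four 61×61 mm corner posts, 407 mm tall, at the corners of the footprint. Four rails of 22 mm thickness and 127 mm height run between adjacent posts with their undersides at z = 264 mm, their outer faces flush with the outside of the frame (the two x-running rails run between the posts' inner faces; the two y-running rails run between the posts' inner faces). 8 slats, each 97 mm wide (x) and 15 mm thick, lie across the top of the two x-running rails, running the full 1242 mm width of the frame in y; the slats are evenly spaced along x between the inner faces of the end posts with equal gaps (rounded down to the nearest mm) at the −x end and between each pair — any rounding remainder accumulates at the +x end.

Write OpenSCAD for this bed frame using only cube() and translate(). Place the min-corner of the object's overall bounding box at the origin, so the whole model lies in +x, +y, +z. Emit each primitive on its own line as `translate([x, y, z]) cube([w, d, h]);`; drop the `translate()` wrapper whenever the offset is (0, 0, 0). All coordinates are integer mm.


cube([61, 61, 407]);
translate([0, 1181, 0]) cube([61, 61, 407]);
translate([1860, 0, 0]) cube([61, 61, 407]);
translate([1860, 1181, 0]) cube([61, 61, 407]);
translate([61, 0, 264]) cube([1799, 22, 127]);
translate([61, 1220, 264]) cube([1799, 22, 127]);
translate([0, 61, 264]) cube([22, 1120, 127]);
translate([1899, 61, 264]) cube([22, 1120, 127]);
translate([174, 0, 391]) cube([97, 1242, 15]);
translate([384, 0, 391]) cube([97, 1242, 15]);
translate([594, 0, 391]) cube([97, 1242, 15]);
translate([804, 0, 391]) cube([97, 1242, 15]);
translate([1014, 0, 391]) cube([97, 1242, 15]);
translate([1224, 0, 391]) cube([97, 1242, 15]);
translate([1434, 0, 391]) cube([97, 1242, 15]);
translate([1644, 0, 391]) cube([97, 1242, 15]);


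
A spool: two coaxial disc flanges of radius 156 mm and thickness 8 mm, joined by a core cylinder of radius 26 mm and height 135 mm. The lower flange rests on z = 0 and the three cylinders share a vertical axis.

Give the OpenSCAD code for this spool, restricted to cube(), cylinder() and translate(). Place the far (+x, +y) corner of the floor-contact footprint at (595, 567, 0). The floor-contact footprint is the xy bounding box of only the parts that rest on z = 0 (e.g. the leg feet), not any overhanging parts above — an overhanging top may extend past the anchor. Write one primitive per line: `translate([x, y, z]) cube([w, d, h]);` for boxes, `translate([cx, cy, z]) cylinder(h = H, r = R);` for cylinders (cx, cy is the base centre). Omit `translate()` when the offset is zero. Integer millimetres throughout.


translate([439, 411, 0]) cylinder(h = 8, r = 156);
translate([439, 411, 8]) cylinder(h = 135, r = 26);
translate([439, 411, 143]) cylinder(h = 8, r = 156);


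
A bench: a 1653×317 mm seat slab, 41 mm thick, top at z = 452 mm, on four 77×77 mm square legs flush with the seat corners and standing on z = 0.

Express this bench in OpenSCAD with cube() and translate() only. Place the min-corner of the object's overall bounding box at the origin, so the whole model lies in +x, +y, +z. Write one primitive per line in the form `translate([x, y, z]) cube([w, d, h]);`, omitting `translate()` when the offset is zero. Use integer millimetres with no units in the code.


translate([0, 0, 411]) cube([1653, 317, 41]);
cube([77, 77, 411]);
translate([0, 240, 0]) cube([77, 77, 411]);
translate([1576, 0, 0]) cube([77, 77, 411]);
translate([1576, 240, 0]) cube([77, 77, 411]);


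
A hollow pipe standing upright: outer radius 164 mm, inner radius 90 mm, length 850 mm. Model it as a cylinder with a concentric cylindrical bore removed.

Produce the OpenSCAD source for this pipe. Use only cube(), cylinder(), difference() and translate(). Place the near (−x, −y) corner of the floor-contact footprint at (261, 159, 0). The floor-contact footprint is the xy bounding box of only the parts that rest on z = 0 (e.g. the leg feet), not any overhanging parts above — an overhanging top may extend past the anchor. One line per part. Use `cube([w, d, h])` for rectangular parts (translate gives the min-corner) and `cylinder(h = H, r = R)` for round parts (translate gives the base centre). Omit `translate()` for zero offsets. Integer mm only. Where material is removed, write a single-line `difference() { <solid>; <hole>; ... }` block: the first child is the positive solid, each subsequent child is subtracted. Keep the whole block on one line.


difference() { translate([425, 323, 0]) cylinder(h = 850, r = 164); translate([425, 323, 0]) cylinder(h = 850, r = 90); }


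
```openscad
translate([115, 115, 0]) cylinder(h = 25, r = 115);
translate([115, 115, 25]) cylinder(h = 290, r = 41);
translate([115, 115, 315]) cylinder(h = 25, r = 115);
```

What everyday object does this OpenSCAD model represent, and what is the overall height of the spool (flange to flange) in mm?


A spool. The overall height is 340 mm.

Three coaxial cylinders, large–small–large — a spool. Two 25 mm flanges and a 290 mm core give 25 + 290 + 25 = 340 mm.


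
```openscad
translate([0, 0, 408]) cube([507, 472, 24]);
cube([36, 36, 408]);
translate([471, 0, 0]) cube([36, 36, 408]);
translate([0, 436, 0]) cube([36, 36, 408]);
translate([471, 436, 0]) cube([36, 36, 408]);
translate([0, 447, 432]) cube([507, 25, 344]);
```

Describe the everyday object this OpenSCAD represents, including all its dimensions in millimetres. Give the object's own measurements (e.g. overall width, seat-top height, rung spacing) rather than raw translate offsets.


A chair. The seat is a 507×472×24 mm slab with its top at z = 432 mm, on four 36×36 mm corner legs (flush with the seat edges, standing on z = 0). A flat backrest 25 mm thick, 344 mm tall, spans the full seat width and rises from the seat top along its +y edge, rear face flush with the rear of the seat.


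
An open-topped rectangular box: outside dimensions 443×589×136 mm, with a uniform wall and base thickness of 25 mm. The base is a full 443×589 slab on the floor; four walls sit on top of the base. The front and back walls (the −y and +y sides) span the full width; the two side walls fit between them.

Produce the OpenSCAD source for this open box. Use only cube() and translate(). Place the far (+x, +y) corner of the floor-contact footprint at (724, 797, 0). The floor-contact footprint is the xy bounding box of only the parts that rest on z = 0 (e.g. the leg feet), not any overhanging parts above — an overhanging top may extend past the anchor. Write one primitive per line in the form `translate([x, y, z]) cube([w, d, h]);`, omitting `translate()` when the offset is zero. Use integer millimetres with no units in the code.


translate([281, 208, 0]) cube([443, 589, 25]);
translate([281, 208, 25]) cube([443, 25, 111]);
translate([281, 772, 25]) cube([443, 25, 111]);
translate([281, 233, 25]) cube([25, 539, 111]);
translate([699, 233, 25]) cube([25, 539, 111]);


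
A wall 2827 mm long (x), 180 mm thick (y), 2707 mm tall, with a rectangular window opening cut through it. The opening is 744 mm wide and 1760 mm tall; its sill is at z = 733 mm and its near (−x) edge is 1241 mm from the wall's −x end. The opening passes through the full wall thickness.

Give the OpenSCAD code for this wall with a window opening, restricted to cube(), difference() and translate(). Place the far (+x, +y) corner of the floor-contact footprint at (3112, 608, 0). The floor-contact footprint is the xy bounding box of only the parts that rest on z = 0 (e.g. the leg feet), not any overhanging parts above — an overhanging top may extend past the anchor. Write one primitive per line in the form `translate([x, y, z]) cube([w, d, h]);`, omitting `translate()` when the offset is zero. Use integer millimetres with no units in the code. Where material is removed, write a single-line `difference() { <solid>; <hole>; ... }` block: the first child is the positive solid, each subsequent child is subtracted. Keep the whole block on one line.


difference() { translate([285, 428, 0]) cube([2827, 180, 2707]); translate([1526, 428, 733]) cube([744, 180, 1760]); }


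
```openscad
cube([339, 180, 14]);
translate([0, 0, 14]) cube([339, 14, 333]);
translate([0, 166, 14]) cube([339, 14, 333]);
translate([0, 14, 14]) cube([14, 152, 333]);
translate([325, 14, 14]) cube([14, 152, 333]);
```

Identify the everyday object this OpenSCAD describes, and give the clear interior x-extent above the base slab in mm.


An open box. The internal width is 311 mm.

A 339×180 base slab with four walls standing on it — an open box. The base is 339 mm wide and the walls are 14 mm thick, so the internal width is 339 − 2 × 14 = 311 mm.


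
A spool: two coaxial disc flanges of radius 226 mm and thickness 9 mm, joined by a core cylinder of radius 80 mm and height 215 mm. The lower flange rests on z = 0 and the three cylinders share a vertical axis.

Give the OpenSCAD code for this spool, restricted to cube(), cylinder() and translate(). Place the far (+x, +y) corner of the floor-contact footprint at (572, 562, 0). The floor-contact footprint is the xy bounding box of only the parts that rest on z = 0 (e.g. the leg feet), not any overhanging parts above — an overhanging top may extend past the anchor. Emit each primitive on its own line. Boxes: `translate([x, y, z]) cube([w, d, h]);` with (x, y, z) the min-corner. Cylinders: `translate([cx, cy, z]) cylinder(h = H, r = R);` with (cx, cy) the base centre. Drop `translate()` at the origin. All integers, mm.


translate([346, 336, 0]) cylinder(h = 9, r = 226);
translate([346, 336, 9]) cylinder(h = 215, r = 80);
translate([346, 336, 224]) cylinder(h = 9, r = 226);


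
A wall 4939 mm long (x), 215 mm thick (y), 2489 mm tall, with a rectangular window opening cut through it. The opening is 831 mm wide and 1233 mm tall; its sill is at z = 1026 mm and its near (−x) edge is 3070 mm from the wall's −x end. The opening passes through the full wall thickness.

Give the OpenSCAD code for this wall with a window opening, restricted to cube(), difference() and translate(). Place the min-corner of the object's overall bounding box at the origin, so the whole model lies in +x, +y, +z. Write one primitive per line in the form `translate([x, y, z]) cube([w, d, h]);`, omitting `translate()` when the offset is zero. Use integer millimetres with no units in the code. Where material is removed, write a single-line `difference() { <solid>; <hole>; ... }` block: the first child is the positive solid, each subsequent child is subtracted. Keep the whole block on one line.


difference() { cube([4939, 215, 2489]); translate([3070, 0, 1026]) cube([831, 215, 1233]); }


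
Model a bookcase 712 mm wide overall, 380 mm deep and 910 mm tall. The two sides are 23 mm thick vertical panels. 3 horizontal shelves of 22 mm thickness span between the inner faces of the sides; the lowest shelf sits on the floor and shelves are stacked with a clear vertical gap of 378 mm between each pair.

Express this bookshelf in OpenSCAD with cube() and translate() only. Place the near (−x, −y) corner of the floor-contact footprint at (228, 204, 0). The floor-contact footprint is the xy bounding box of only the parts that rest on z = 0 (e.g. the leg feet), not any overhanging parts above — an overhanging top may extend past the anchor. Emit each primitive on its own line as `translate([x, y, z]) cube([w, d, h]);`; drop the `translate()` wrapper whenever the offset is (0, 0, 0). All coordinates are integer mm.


translate([228, 204, 0]) cube([23, 380, 910]);
translate([917, 204, 0]) cube([23, 380, 910]);
translate([251, 204, 0]) cube([666, 380, 22]);
translate([251, 204, 400]) cube([666, 380, 22]);
translate([251, 204, 800]) cube([666, 380, 22]);


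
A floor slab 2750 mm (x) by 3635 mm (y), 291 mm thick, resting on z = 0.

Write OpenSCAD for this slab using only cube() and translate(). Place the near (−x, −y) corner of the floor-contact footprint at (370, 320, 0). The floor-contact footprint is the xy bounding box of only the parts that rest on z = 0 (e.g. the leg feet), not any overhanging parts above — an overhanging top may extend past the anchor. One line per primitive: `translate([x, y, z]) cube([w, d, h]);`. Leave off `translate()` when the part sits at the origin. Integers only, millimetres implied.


translate([370, 320, 0]) cube([2750, 3635, 291]);


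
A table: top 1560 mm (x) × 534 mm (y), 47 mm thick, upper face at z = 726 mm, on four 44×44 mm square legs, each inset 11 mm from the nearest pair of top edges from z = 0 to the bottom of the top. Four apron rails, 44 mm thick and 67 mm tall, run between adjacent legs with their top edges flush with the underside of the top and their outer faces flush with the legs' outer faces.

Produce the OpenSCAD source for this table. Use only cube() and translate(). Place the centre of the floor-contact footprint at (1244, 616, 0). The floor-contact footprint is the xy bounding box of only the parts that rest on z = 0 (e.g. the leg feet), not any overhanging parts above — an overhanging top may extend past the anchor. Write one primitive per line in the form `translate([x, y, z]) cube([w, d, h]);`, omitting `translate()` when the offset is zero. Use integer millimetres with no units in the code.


translate([464, 349, 679]) cube([1560, 534, 47]);
translate([475, 360, 0]) cube([44, 44, 679]);
translate([1969, 360, 0]) cube([44, 44, 679]);
translate([475, 828, 0]) cube([44, 44, 679]);
translate([1969, 828, 0]) cube([44, 44, 679]);
translate([519, 360, 612]) cube([1450, 44, 67]);
translate([519, 828, 612]) cube([1450, 44, 67]);
translate([475, 404, 612]) cube([44, 424, 67]);
translate([1969, 404, 612]) cube([44, 424, 67]);
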